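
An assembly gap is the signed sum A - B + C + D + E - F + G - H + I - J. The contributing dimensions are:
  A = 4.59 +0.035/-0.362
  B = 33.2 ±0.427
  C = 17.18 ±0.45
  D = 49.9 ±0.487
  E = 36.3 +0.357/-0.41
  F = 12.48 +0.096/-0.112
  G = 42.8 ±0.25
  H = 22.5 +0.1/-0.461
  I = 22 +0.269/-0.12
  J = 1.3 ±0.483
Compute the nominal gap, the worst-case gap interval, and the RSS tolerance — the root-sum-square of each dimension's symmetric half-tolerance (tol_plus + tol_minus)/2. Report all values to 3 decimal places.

nominal=103.290 wc=[100.105,106.621] rss=1.110

Stack each dimension's contribution:
  +A: nom +4.590 → Σnom=4.590; wc +0.035/-0.362 → slack +0.035/-0.362; half-tol=0.199, Σhalf²=0.039402
  -B: nom -33.200 → Σnom=-28.610; wc +0.427/-0.427 → slack +0.462/-0.789; half-tol=0.427, Σhalf²=0.221731
  +C: nom +17.180 → Σnom=-11.430; wc +0.450/-0.450 → slack +0.912/-1.239; half-tol=0.450, Σhalf²=0.424231
  +D: nom +49.900 → Σnom=38.470; wc +0.487/-0.487 → slack +1.399/-1.726; half-tol=0.487, Σhalf²=0.661400
  +E: nom +36.300 → Σnom=74.770; wc +0.357/-0.410 → slack +1.756/-2.136; half-tol=0.383, Σhalf²=0.808472
  -F: nom -12.480 → Σnom=62.290; wc +0.112/-0.096 → slack +1.868/-2.232; half-tol=0.104, Σhalf²=0.819288
  +G: nom +42.800 → Σnom=105.090; wc +0.250/-0.250 → slack +2.118/-2.482; half-tol=0.250, Σhalf²=0.881788
  -H: nom -22.500 → Σnom=82.590; wc +0.461/-0.100 → slack +2.579/-2.582; half-tol=0.281, Σhalf²=0.960469
  +I: nom +22.000 → Σnom=104.590; wc +0.269/-0.120 → slack +2.848/-2.702; half-tol=0.195, Σhalf²=0.998299
  -J: nom -1.300 → Σnom=103.290; wc +0.483/-0.483 → slack +3.331/-3.185; half-tol=0.483, Σhalf²=1.231588
Nominal = 103.290. Worst-case = [103.290 - 3.185, 103.290 + 3.331] = [100.105, 106.621]. RSS = √1.231588 = 1.110.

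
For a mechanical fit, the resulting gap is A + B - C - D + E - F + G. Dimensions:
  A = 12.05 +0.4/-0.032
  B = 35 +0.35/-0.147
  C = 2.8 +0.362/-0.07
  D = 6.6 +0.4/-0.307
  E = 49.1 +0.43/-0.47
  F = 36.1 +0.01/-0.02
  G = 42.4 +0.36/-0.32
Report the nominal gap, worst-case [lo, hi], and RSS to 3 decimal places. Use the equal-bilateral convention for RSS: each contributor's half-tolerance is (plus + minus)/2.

nominal=93.050 wc=[91.309,94.987] rss=0.774

Stack each dimension's contribution:
  +A: nom +12.050 → Σnom=12.050; wc +0.400/-0.032 → slack +0.400/-0.032; half-tol=0.216, Σhalf²=0.046656
  +B: nom +35.000 → Σnom=47.050; wc +0.350/-0.147 → slack +0.750/-0.179; half-tol=0.248, Σhalf²=0.108408
  -C: nom -2.800 → Σnom=44.250; wc +0.070/-0.362 → slack +0.820/-0.541; half-tol=0.216, Σhalf²=0.155064
  -D: nom -6.600 → Σnom=37.650; wc +0.307/-0.400 → slack +1.127/-0.941; half-tol=0.354, Σhalf²=0.280027
  +E: nom +49.100 → Σnom=86.750; wc +0.430/-0.470 → slack +1.557/-1.411; half-tol=0.450, Σhalf²=0.482527
  -F: nom -36.100 → Σnom=50.650; wc +0.020/-0.010 → slack +1.577/-1.421; half-tol=0.015, Σhalf²=0.482752
  +G: nom +42.400 → Σnom=93.050; wc +0.360/-0.320 → slack +1.937/-1.741; half-tol=0.340, Σhalf²=0.598351
Nominal = 93.050. Worst-case = [93.050 - 1.741, 93.050 + 1.937] = [91.309, 94.987]. RSS = √0.598351 = 0.774.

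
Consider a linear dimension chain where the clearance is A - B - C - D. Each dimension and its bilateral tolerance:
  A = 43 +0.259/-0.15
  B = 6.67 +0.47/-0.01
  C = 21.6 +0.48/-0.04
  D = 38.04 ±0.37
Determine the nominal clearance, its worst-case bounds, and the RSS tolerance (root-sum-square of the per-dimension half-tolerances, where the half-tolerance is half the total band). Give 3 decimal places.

nominal=-23.310 wc=[-24.780,-22.631] rss=0.551

Stack each dimension's contribution:
  +A: nom +43.000 → Σnom=43.000; wc +0.259/-0.150 → slack +0.259/-0.150; half-tol=0.205, Σhalf²=0.041820
  -B: nom -6.670 → Σnom=36.330; wc +0.010/-0.470 → slack +0.269/-0.620; half-tol=0.240, Σhalf²=0.099420
  -C: nom -21.600 → Σnom=14.730; wc +0.040/-0.480 → slack +0.309/-1.100; half-tol=0.260, Σhalf²=0.167020
  -D: nom -38.040 → Σnom=-23.310; wc +0.370/-0.370 → slack +0.679/-1.470; half-tol=0.370, Σhalf²=0.303920
Nominal = -23.310. Worst-case = [-23.310 - 1.470, -23.310 + 0.679] = [-24.780, -22.631]. RSS = √0.303920 = 0.551.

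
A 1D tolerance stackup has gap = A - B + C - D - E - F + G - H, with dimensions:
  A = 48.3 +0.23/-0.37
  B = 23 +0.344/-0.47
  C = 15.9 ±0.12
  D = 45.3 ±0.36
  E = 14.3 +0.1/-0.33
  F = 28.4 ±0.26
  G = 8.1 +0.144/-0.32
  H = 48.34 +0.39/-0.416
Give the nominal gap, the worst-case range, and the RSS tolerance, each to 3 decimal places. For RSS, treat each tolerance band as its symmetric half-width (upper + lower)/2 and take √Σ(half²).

nominal=-87.040 wc=[-89.304,-84.710] rss=0.854

Stack each dimension's contribution:
  +A: nom +48.300 → Σnom=48.300; wc +0.230/-0.370 → slack +0.230/-0.370; half-tol=0.300, Σhalf²=0.090000
  -B: nom -23.000 → Σnom=25.300; wc +0.470/-0.344 → slack +0.700/-0.714; half-tol=0.407, Σhalf²=0.255649
  +C: nom +15.900 → Σnom=41.200; wc +0.120/-0.120 → slack +0.820/-0.834; half-tol=0.120, Σhalf²=0.270049
  -D: nom -45.300 → Σnom=-4.100; wc +0.360/-0.360 → slack +1.180/-1.194; half-tol=0.360, Σhalf²=0.399649
  -E: nom -14.300 → Σnom=-18.400; wc +0.330/-0.100 → slack +1.510/-1.294; half-tol=0.215, Σhalf²=0.445874
  -F: nom -28.400 → Σnom=-46.800; wc +0.260/-0.260 → slack +1.770/-1.554; half-tol=0.260, Σhalf²=0.513474
  +G: nom +8.100 → Σnom=-38.700; wc +0.144/-0.320 → slack +1.914/-1.874; half-tol=0.232, Σhalf²=0.567298
  -H: nom -48.340 → Σnom=-87.040; wc +0.416/-0.390 → slack +2.330/-2.264; half-tol=0.403, Σhalf²=0.729707
Nominal = -87.040. Worst-case = [-87.040 - 2.264, -87.040 + 2.330] = [-89.304, -84.710]. RSS = √0.729707 = 0.854.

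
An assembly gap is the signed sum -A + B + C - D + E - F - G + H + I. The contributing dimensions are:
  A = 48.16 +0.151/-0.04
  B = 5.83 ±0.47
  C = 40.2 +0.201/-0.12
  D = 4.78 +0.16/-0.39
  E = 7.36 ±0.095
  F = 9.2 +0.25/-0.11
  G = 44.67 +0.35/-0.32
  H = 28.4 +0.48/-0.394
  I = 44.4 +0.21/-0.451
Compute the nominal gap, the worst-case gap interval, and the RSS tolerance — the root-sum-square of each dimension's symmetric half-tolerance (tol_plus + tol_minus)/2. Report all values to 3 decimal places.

Stack each dimension's contribution:
  -A: nom -48.160 → Σnom=-48.160; wc +0.040/-0.151 → slack +0.040/-0.151; half-tol=0.096, Σhalf²=0.009120
  +B: nom +5.830 → Σnom=-42.330; wc +0.470/-0.470 → slack +0.510/-0.621; half-tol=0.470, Σhalf²=0.230020
  +C: nom +40.200 → Σnom=-2.130; wc +0.201/-0.120 → slack +0.711/-0.741; half-tol=0.161, Σhalf²=0.255780
  -D: nom -4.780 → Σnom=-6.910; wc +0.390/-0.160 → slack +1.101/-0.901; half-tol=0.275, Σhalf²=0.331405
  +E: nom +7.360 → Σnom=0.450; wc +0.095/-0.095 → slack +1.196/-0.996; half-tol=0.095, Σhalf²=0.340430
  -F: nom -9.200 → Σnom=-8.750; wc +0.110/-0.250 → slack +1.306/-1.246; half-tol=0.180, Σhalf²=0.372830
  -G: nom -44.670 → Σnom=-53.420; wc +0.320/-0.350 → slack +1.626/-1.596; half-tol=0.335, Σhalf²=0.485055
  +H: nom +28.400 → Σnom=-25.020; wc +0.480/-0.394 → slack +2.106/-1.990; half-tol=0.437, Σhalf²=0.676024
  +I: nom +44.400 → Σnom=19.380; wc +0.210/-0.451 → slack +2.316/-2.441; half-tol=0.331, Σhalf²=0.785255
Nominal = 19.380. Worst-case = [19.380 - 2.441, 19.380 + 2.316] = [16.939, 21.696]. RSS = √0.785255 = 0.886.

nominal=19.380 wc=[16.939,21.696] rss=0.886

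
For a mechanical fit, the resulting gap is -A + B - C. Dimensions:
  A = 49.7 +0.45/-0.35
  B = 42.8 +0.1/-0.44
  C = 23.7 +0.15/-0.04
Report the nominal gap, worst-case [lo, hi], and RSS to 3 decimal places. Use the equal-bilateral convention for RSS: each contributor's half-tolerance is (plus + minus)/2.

Stack each dimension's contribution:
  -A: nom -49.700 → Σnom=-49.700; wc +0.350/-0.450 → slack +0.350/-0.450; half-tol=0.400, Σhalf²=0.160000
  +B: nom +42.800 → Σnom=-6.900; wc +0.100/-0.440 → slack +0.450/-0.890; half-tol=0.270, Σhalf²=0.232900
  -C: nom -23.700 → Σnom=-30.600; wc +0.040/-0.150 → slack +0.490/-1.040; half-tol=0.095, Σhalf²=0.241925
Nominal = -30.600. Worst-case = [-30.600 - 1.040, -30.600 + 0.490] = [-31.640, -30.110]. RSS = √0.241925 = 0.492.

nominal=-30.600 wc=[-31.640,-30.110] rss=0.492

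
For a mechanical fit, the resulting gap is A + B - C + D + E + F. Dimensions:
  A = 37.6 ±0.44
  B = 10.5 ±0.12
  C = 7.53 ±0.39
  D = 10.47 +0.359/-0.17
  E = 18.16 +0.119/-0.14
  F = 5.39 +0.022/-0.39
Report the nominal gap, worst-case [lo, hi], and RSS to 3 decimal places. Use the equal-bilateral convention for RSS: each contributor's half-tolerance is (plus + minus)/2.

nominal=74.590 wc=[72.940,76.040] rss=0.699

Stack each dimension's contribution:
  +A: nom +37.600 → Σnom=37.600; wc +0.440/-0.440 → slack +0.440/-0.440; half-tol=0.440, Σhalf²=0.193600
  +B: nom +10.500 → Σnom=48.100; wc +0.120/-0.120 → slack +0.560/-0.560; half-tol=0.120, Σhalf²=0.208000
  -C: nom -7.530 → Σnom=40.570; wc +0.390/-0.390 → slack +0.950/-0.950; half-tol=0.390, Σhalf²=0.360100
  +D: nom +10.470 → Σnom=51.040; wc +0.359/-0.170 → slack +1.309/-1.120; half-tol=0.265, Σhalf²=0.430060
  +E: nom +18.160 → Σnom=69.200; wc +0.119/-0.140 → slack +1.428/-1.260; half-tol=0.130, Σhalf²=0.446830
  +F: nom +5.390 → Σnom=74.590; wc +0.022/-0.390 → slack +1.450/-1.650; half-tol=0.206, Σhalf²=0.489266
Nominal = 74.590. Worst-case = [74.590 - 1.650, 74.590 + 1.450] = [72.940, 76.040]. RSS = √0.489266 = 0.699.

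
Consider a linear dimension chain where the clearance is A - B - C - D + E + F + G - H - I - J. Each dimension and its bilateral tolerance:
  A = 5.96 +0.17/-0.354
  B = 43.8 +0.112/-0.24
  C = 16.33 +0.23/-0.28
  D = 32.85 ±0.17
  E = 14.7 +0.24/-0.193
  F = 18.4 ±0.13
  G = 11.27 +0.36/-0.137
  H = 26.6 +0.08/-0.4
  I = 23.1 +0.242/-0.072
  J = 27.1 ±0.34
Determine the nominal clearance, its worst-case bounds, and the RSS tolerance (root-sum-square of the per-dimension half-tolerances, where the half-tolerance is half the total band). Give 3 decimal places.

Stack each dimension's contribution:
  +A: nom +5.960 → Σnom=5.960; wc +0.170/-0.354 → slack +0.170/-0.354; half-tol=0.262, Σhalf²=0.068644
  -B: nom -43.800 → Σnom=-37.840; wc +0.240/-0.112 → slack +0.410/-0.466; half-tol=0.176, Σhalf²=0.099620
  -C: nom -16.330 → Σnom=-54.170; wc +0.280/-0.230 → slack +0.690/-0.696; half-tol=0.255, Σhalf²=0.164645
  -D: nom -32.850 → Σnom=-87.020; wc +0.170/-0.170 → slack +0.860/-0.866; half-tol=0.170, Σhalf²=0.193545
  +E: nom +14.700 → Σnom=-72.320; wc +0.240/-0.193 → slack +1.100/-1.059; half-tol=0.216, Σhalf²=0.240417
  +F: nom +18.400 → Σnom=-53.920; wc +0.130/-0.130 → slack +1.230/-1.189; half-tol=0.130, Σhalf²=0.257317
  +G: nom +11.270 → Σnom=-42.650; wc +0.360/-0.137 → slack +1.590/-1.326; half-tol=0.248, Σhalf²=0.319070
  -H: nom -26.600 → Σnom=-69.250; wc +0.400/-0.080 → slack +1.990/-1.406; half-tol=0.240, Σhalf²=0.376670
  -I: nom -23.100 → Σnom=-92.350; wc +0.072/-0.242 → slack +2.062/-1.648; half-tol=0.157, Σhalf²=0.401319
  -J: nom -27.100 → Σnom=-119.450; wc +0.340/-0.340 → slack +2.402/-1.988; half-tol=0.340, Σhalf²=0.516919
Nominal = -119.450. Worst-case = [-119.450 - 1.988, -119.450 + 2.402] = [-121.438, -117.048]. RSS = √0.516919 = 0.719.

nominal=-119.450 wc=[-121.438,-117.048] rss=0.719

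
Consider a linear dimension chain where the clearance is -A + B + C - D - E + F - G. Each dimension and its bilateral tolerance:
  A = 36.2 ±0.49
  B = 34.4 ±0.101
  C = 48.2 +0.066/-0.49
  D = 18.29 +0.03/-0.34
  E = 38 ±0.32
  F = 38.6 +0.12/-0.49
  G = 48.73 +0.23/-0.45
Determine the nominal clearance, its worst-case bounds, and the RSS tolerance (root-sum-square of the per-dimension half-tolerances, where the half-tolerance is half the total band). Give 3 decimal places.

nominal=-20.020 wc=[-22.171,-18.133] rss=0.820

Stack each dimension's contribution:
  -A: nom -36.200 → Σnom=-36.200; wc +0.490/-0.490 → slack +0.490/-0.490; half-tol=0.490, Σhalf²=0.240100
  +B: nom +34.400 → Σnom=-1.800; wc +0.101/-0.101 → slack +0.591/-0.591; half-tol=0.101, Σhalf²=0.250301
  +C: nom +48.200 → Σnom=46.400; wc +0.066/-0.490 → slack +0.657/-1.081; half-tol=0.278, Σhalf²=0.327585
  -D: nom -18.290 → Σnom=28.110; wc +0.340/-0.030 → slack +0.997/-1.111; half-tol=0.185, Σhalf²=0.361810
  -E: nom -38.000 → Σnom=-9.890; wc +0.320/-0.320 → slack +1.317/-1.431; half-tol=0.320, Σhalf²=0.464210
  +F: nom +38.600 → Σnom=28.710; wc +0.120/-0.490 → slack +1.437/-1.921; half-tol=0.305, Σhalf²=0.557235
  -G: nom -48.730 → Σnom=-20.020; wc +0.450/-0.230 → slack +1.887/-2.151; half-tol=0.340, Σhalf²=0.672835
Nominal = -20.020. Worst-case = [-20.020 - 2.151, -20.020 + 1.887] = [-22.171, -18.133]. RSS = √0.672835 = 0.820.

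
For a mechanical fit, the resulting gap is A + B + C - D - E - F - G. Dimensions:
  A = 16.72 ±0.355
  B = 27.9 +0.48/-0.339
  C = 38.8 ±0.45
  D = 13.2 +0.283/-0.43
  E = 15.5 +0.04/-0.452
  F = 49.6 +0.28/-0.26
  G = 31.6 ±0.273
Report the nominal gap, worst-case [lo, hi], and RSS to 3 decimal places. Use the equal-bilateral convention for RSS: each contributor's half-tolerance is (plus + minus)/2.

Stack each dimension's contribution:
  +A: nom +16.720 → Σnom=16.720; wc +0.355/-0.355 → slack +0.355/-0.355; half-tol=0.355, Σhalf²=0.126025
  +B: nom +27.900 → Σnom=44.620; wc +0.480/-0.339 → slack +0.835/-0.694; half-tol=0.409, Σhalf²=0.293715
  +C: nom +38.800 → Σnom=83.420; wc +0.450/-0.450 → slack +1.285/-1.144; half-tol=0.450, Σhalf²=0.496215
  -D: nom -13.200 → Σnom=70.220; wc +0.430/-0.283 → slack +1.715/-1.427; half-tol=0.356, Σhalf²=0.623308
  -E: nom -15.500 → Σnom=54.720; wc +0.452/-0.040 → slack +2.167/-1.467; half-tol=0.246, Σhalf²=0.683824
  -F: nom -49.600 → Σnom=5.120; wc +0.260/-0.280 → slack +2.427/-1.747; half-tol=0.270, Σhalf²=0.756723
  -G: nom -31.600 → Σnom=-26.480; wc +0.273/-0.273 → slack +2.700/-2.020; half-tol=0.273, Σhalf²=0.831252
Nominal = -26.480. Worst-case = [-26.480 - 2.020, -26.480 + 2.700] = [-28.500, -23.780]. RSS = √0.831252 = 0.912.

nominal=-26.480 wc=[-28.500,-23.780] rss=0.912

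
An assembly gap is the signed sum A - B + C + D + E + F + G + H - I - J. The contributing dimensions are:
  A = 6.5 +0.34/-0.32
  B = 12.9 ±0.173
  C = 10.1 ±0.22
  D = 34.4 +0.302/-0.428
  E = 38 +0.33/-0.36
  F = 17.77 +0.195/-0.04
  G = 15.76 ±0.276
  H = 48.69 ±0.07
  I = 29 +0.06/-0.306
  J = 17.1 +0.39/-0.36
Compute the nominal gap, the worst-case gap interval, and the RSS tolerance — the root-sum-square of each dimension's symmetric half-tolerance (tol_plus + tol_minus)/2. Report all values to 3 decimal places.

nominal=112.220 wc=[109.883,114.792] rss=0.842

Stack each dimension's contribution:
  +A: nom +6.500 → Σnom=6.500; wc +0.340/-0.320 → slack +0.340/-0.320; half-tol=0.330, Σhalf²=0.108900
  -B: nom -12.900 → Σnom=-6.400; wc +0.173/-0.173 → slack +0.513/-0.493; half-tol=0.173, Σhalf²=0.138829
  +C: nom +10.100 → Σnom=3.700; wc +0.220/-0.220 → slack +0.733/-0.713; half-tol=0.220, Σhalf²=0.187229
  +D: nom +34.400 → Σnom=38.100; wc +0.302/-0.428 → slack +1.035/-1.141; half-tol=0.365, Σhalf²=0.320454
  +E: nom +38.000 → Σnom=76.100; wc +0.330/-0.360 → slack +1.365/-1.501; half-tol=0.345, Σhalf²=0.439479
  +F: nom +17.770 → Σnom=93.870; wc +0.195/-0.040 → slack +1.560/-1.541; half-tol=0.118, Σhalf²=0.453285
  +G: nom +15.760 → Σnom=109.630; wc +0.276/-0.276 → slack +1.836/-1.817; half-tol=0.276, Σhalf²=0.529461
  +H: nom +48.690 → Σnom=158.320; wc +0.070/-0.070 → slack +1.906/-1.887; half-tol=0.070, Σhalf²=0.534361
  -I: nom -29.000 → Σnom=129.320; wc +0.306/-0.060 → slack +2.212/-1.947; half-tol=0.183, Σhalf²=0.567850
  -J: nom -17.100 → Σnom=112.220; wc +0.360/-0.390 → slack +2.572/-2.337; half-tol=0.375, Σhalf²=0.708475
Nominal = 112.220. Worst-case = [112.220 - 2.337, 112.220 + 2.572] = [109.883, 114.792]. RSS = √0.708475 = 0.842.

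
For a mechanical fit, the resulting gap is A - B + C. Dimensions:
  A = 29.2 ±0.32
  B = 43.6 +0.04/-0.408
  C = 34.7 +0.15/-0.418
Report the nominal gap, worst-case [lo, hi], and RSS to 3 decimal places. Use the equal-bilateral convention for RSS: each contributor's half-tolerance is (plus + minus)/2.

Stack each dimension's contribution:
  +A: nom +29.200 → Σnom=29.200; wc +0.320/-0.320 → slack +0.320/-0.320; half-tol=0.320, Σhalf²=0.102400
  -B: nom -43.600 → Σnom=-14.400; wc +0.408/-0.040 → slack +0.728/-0.360; half-tol=0.224, Σhalf²=0.152576
  +C: nom +34.700 → Σnom=20.300; wc +0.150/-0.418 → slack +0.878/-0.778; half-tol=0.284, Σhalf²=0.233232
Nominal = 20.300. Worst-case = [20.300 - 0.778, 20.300 + 0.878] = [19.522, 21.178]. RSS = √0.233232 = 0.483.

nominal=20.300 wc=[19.522,21.178] rss=0.483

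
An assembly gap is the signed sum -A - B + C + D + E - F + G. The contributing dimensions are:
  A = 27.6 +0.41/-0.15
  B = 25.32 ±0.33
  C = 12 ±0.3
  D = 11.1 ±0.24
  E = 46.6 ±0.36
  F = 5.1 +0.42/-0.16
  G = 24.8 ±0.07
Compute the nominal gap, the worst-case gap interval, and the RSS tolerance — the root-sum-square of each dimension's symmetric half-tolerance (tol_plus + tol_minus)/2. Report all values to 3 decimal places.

Stack each dimension's contribution:
  -A: nom -27.600 → Σnom=-27.600; wc +0.150/-0.410 → slack +0.150/-0.410; half-tol=0.280, Σhalf²=0.078400
  -B: nom -25.320 → Σnom=-52.920; wc +0.330/-0.330 → slack +0.480/-0.740; half-tol=0.330, Σhalf²=0.187300
  +C: nom +12.000 → Σnom=-40.920; wc +0.300/-0.300 → slack +0.780/-1.040; half-tol=0.300, Σhalf²=0.277300
  +D: nom +11.100 → Σnom=-29.820; wc +0.240/-0.240 → slack +1.020/-1.280; half-tol=0.240, Σhalf²=0.334900
  +E: nom +46.600 → Σnom=16.780; wc +0.360/-0.360 → slack +1.380/-1.640; half-tol=0.360, Σhalf²=0.464500
  -F: nom -5.100 → Σnom=11.680; wc +0.160/-0.420 → slack +1.540/-2.060; half-tol=0.290, Σhalf²=0.548600
  +G: nom +24.800 → Σnom=36.480; wc +0.070/-0.070 → slack +1.610/-2.130; half-tol=0.070, Σhalf²=0.553500
Nominal = 36.480. Worst-case = [36.480 - 2.130, 36.480 + 1.610] = [34.350, 38.090]. RSS = √0.553500 = 0.744.

nominal=36.480 wc=[34.350,38.090] rss=0.744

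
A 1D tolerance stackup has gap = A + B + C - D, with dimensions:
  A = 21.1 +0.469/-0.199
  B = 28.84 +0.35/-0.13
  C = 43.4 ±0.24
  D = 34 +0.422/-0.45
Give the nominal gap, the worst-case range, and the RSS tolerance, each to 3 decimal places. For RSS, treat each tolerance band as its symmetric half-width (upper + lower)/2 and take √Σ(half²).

nominal=59.340 wc=[58.349,60.849] rss=0.646

Stack each dimension's contribution:
  +A: nom +21.100 → Σnom=21.100; wc +0.469/-0.199 → slack +0.469/-0.199; half-tol=0.334, Σhalf²=0.111556
  +B: nom +28.840 → Σnom=49.940; wc +0.350/-0.130 → slack +0.819/-0.329; half-tol=0.240, Σhalf²=0.169156
  +C: nom +43.400 → Σnom=93.340; wc +0.240/-0.240 → slack +1.059/-0.569; half-tol=0.240, Σhalf²=0.226756
  -D: nom -34.000 → Σnom=59.340; wc +0.450/-0.422 → slack +1.509/-0.991; half-tol=0.436, Σhalf²=0.416852
Nominal = 59.340. Worst-case = [59.340 - 0.991, 59.340 + 1.509] = [58.349, 60.849]. RSS = √0.416852 = 0.646.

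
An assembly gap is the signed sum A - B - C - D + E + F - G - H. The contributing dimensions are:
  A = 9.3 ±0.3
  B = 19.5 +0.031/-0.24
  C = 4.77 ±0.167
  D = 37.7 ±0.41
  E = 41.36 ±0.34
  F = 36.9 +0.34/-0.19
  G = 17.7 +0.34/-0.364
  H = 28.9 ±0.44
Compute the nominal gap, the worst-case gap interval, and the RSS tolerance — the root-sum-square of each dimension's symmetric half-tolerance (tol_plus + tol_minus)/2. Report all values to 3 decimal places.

nominal=-21.010 wc=[-23.228,-18.409] rss=0.899

Stack each dimension's contribution:
  +A: nom +9.300 → Σnom=9.300; wc +0.300/-0.300 → slack +0.300/-0.300; half-tol=0.300, Σhalf²=0.090000
  -B: nom -19.500 → Σnom=-10.200; wc +0.240/-0.031 → slack +0.540/-0.331; half-tol=0.136, Σhalf²=0.108360
  -C: nom -4.770 → Σnom=-14.970; wc +0.167/-0.167 → slack +0.707/-0.498; half-tol=0.167, Σhalf²=0.136249
  -D: nom -37.700 → Σnom=-52.670; wc +0.410/-0.410 → slack +1.117/-0.908; half-tol=0.410, Σhalf²=0.304349
  +E: nom +41.360 → Σnom=-11.310; wc +0.340/-0.340 → slack +1.457/-1.248; half-tol=0.340, Σhalf²=0.419949
  +F: nom +36.900 → Σnom=25.590; wc +0.340/-0.190 → slack +1.797/-1.438; half-tol=0.265, Σhalf²=0.490174
  -G: nom -17.700 → Σnom=7.890; wc +0.364/-0.340 → slack +2.161/-1.778; half-tol=0.352, Σhalf²=0.614078
  -H: nom -28.900 → Σnom=-21.010; wc +0.440/-0.440 → slack +2.601/-2.218; half-tol=0.440, Σhalf²=0.807678
Nominal = -21.010. Worst-case = [-21.010 - 2.218, -21.010 + 2.601] = [-23.228, -18.409]. RSS = √0.807678 = 0.899.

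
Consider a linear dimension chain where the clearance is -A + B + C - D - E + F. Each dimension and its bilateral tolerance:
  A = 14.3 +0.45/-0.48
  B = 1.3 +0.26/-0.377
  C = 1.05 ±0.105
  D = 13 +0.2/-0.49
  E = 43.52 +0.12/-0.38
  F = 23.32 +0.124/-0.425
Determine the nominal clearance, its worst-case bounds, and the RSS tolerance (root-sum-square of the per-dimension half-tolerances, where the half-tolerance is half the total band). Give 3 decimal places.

Stack each dimension's contribution:
  -A: nom -14.300 → Σnom=-14.300; wc +0.480/-0.450 → slack +0.480/-0.450; half-tol=0.465, Σhalf²=0.216225
  +B: nom +1.300 → Σnom=-13.000; wc +0.260/-0.377 → slack +0.740/-0.827; half-tol=0.319, Σhalf²=0.317667
  +C: nom +1.050 → Σnom=-11.950; wc +0.105/-0.105 → slack +0.845/-0.932; half-tol=0.105, Σhalf²=0.328692
  -D: nom -13.000 → Σnom=-24.950; wc +0.490/-0.200 → slack +1.335/-1.132; half-tol=0.345, Σhalf²=0.447717
  -E: nom -43.520 → Σnom=-68.470; wc +0.380/-0.120 → slack +1.715/-1.252; half-tol=0.250, Σhalf²=0.510217
  +F: nom +23.320 → Σnom=-45.150; wc +0.124/-0.425 → slack +1.839/-1.677; half-tol=0.274, Σhalf²=0.585567
Nominal = -45.150. Worst-case = [-45.150 - 1.677, -45.150 + 1.839] = [-46.827, -43.311]. RSS = √0.585567 = 0.765.

nominal=-45.150 wc=[-46.827,-43.311] rss=0.765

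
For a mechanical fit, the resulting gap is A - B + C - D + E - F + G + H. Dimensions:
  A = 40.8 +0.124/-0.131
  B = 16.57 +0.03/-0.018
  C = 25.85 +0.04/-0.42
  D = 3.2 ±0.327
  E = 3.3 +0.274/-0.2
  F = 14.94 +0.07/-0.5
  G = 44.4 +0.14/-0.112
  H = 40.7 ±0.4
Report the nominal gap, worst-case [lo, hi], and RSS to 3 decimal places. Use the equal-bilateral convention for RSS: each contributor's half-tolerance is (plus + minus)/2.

Stack each dimension's contribution:
  +A: nom +40.800 → Σnom=40.800; wc +0.124/-0.131 → slack +0.124/-0.131; half-tol=0.128, Σhalf²=0.016256
  -B: nom -16.570 → Σnom=24.230; wc +0.018/-0.030 → slack +0.142/-0.161; half-tol=0.024, Σhalf²=0.016832
  +C: nom +25.850 → Σnom=50.080; wc +0.040/-0.420 → slack +0.182/-0.581; half-tol=0.230, Σhalf²=0.069732
  -D: nom -3.200 → Σnom=46.880; wc +0.327/-0.327 → slack +0.509/-0.908; half-tol=0.327, Σhalf²=0.176661
  +E: nom +3.300 → Σnom=50.180; wc +0.274/-0.200 → slack +0.783/-1.108; half-tol=0.237, Σhalf²=0.232830
  -F: nom -14.940 → Σnom=35.240; wc +0.500/-0.070 → slack +1.283/-1.178; half-tol=0.285, Σhalf²=0.314055
  +G: nom +44.400 → Σnom=79.640; wc +0.140/-0.112 → slack +1.423/-1.290; half-tol=0.126, Σhalf²=0.329931
  +H: nom +40.700 → Σnom=120.340; wc +0.400/-0.400 → slack +1.823/-1.690; half-tol=0.400, Σhalf²=0.489931
Nominal = 120.340. Worst-case = [120.340 - 1.690, 120.340 + 1.823] = [118.650, 122.163]. RSS = √0.489931 = 0.700.

nominal=120.340 wc=[118.650,122.163] rss=0.700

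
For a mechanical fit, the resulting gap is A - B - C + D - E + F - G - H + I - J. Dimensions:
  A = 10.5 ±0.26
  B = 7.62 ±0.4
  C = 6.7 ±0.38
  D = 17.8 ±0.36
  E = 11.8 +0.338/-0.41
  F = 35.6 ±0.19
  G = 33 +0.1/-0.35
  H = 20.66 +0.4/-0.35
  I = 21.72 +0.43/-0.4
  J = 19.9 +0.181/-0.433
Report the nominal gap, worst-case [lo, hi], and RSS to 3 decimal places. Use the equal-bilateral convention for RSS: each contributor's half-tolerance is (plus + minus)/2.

nominal=-14.060 wc=[-17.069,-10.497] rss=1.066

Stack each dimension's contribution:
  +A: nom +10.500 → Σnom=10.500; wc +0.260/-0.260 → slack +0.260/-0.260; half-tol=0.260, Σhalf²=0.067600
  -B: nom -7.620 → Σnom=2.880; wc +0.400/-0.400 → slack +0.660/-0.660; half-tol=0.400, Σhalf²=0.227600
  -C: nom -6.700 → Σnom=-3.820; wc +0.380/-0.380 → slack +1.040/-1.040; half-tol=0.380, Σhalf²=0.372000
  +D: nom +17.800 → Σnom=13.980; wc +0.360/-0.360 → slack +1.400/-1.400; half-tol=0.360, Σhalf²=0.501600
  -E: nom -11.800 → Σnom=2.180; wc +0.410/-0.338 → slack +1.810/-1.738; half-tol=0.374, Σhalf²=0.641476
  +F: nom +35.600 → Σnom=37.780; wc +0.190/-0.190 → slack +2.000/-1.928; half-tol=0.190, Σhalf²=0.677576
  -G: nom -33.000 → Σnom=4.780; wc +0.350/-0.100 → slack +2.350/-2.028; half-tol=0.225, Σhalf²=0.728201
  -H: nom -20.660 → Σnom=-15.880; wc +0.350/-0.400 → slack +2.700/-2.428; half-tol=0.375, Σhalf²=0.868826
  +I: nom +21.720 → Σnom=5.840; wc +0.430/-0.400 → slack +3.130/-2.828; half-tol=0.415, Σhalf²=1.041051
  -J: nom -19.900 → Σnom=-14.060; wc +0.433/-0.181 → slack +3.563/-3.009; half-tol=0.307, Σhalf²=1.135300
Nominal = -14.060. Worst-case = [-14.060 - 3.009, -14.060 + 3.563] = [-17.069, -10.497]. RSS = √1.135300 = 1.066.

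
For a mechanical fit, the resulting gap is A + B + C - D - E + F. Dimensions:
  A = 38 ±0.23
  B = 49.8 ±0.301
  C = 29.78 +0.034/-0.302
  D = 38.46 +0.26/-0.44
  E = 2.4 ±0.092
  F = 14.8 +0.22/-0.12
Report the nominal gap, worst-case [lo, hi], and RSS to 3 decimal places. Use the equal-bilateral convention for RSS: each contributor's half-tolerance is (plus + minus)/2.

nominal=91.520 wc=[90.215,92.837] rss=0.576

Stack each dimension's contribution:
  +A: nom +38.000 → Σnom=38.000; wc +0.230/-0.230 → slack +0.230/-0.230; half-tol=0.230, Σhalf²=0.052900
  +B: nom +49.800 → Σnom=87.800; wc +0.301/-0.301 → slack +0.531/-0.531; half-tol=0.301, Σhalf²=0.143501
  +C: nom +29.780 → Σnom=117.580; wc +0.034/-0.302 → slack +0.565/-0.833; half-tol=0.168, Σhalf²=0.171725
  -D: nom -38.460 → Σnom=79.120; wc +0.440/-0.260 → slack +1.005/-1.093; half-tol=0.350, Σhalf²=0.294225
  -E: nom -2.400 → Σnom=76.720; wc +0.092/-0.092 → slack +1.097/-1.185; half-tol=0.092, Σhalf²=0.302689
  +F: nom +14.800 → Σnom=91.520; wc +0.220/-0.120 → slack +1.317/-1.305; half-tol=0.170, Σhalf²=0.331589
Nominal = 91.520. Worst-case = [91.520 - 1.305, 91.520 + 1.317] = [90.215, 92.837]. RSS = √0.331589 = 0.576.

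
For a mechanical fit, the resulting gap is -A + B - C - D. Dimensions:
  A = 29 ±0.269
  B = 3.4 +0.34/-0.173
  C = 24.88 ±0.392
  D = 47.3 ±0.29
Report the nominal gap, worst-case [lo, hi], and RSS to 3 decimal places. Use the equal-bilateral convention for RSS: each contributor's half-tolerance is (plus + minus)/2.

nominal=-97.780 wc=[-98.904,-96.489] rss=0.613

Stack each dimension's contribution:
  -A: nom -29.000 → Σnom=-29.000; wc +0.269/-0.269 → slack +0.269/-0.269; half-tol=0.269, Σhalf²=0.072361
  +B: nom +3.400 → Σnom=-25.600; wc +0.340/-0.173 → slack +0.609/-0.442; half-tol=0.257, Σhalf²=0.138153
  -C: nom -24.880 → Σnom=-50.480; wc +0.392/-0.392 → slack +1.001/-0.834; half-tol=0.392, Σhalf²=0.291817
  -D: nom -47.300 → Σnom=-97.780; wc +0.290/-0.290 → slack +1.291/-1.124; half-tol=0.290, Σhalf²=0.375917
Nominal = -97.780. Worst-case = [-97.780 - 1.124, -97.780 + 1.291] = [-98.904, -96.489]. RSS = √0.375917 = 0.613.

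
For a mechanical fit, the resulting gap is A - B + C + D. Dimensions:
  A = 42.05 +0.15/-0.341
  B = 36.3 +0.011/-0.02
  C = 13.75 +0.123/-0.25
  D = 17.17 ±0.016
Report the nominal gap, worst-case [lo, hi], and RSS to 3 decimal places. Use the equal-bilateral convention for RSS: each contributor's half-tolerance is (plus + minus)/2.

nominal=36.670 wc=[36.052,36.979] rss=0.309

Stack each dimension's contribution:
  +A: nom +42.050 → Σnom=42.050; wc +0.150/-0.341 → slack +0.150/-0.341; half-tol=0.245, Σhalf²=0.060270
  -B: nom -36.300 → Σnom=5.750; wc +0.020/-0.011 → slack +0.170/-0.352; half-tol=0.015, Σhalf²=0.060510
  +C: nom +13.750 → Σnom=19.500; wc +0.123/-0.250 → slack +0.293/-0.602; half-tol=0.186, Σhalf²=0.095293
  +D: nom +17.170 → Σnom=36.670; wc +0.016/-0.016 → slack +0.309/-0.618; half-tol=0.016, Σhalf²=0.095549
Nominal = 36.670. Worst-case = [36.670 - 0.618, 36.670 + 0.309] = [36.052, 36.979]. RSS = √0.095549 = 0.309.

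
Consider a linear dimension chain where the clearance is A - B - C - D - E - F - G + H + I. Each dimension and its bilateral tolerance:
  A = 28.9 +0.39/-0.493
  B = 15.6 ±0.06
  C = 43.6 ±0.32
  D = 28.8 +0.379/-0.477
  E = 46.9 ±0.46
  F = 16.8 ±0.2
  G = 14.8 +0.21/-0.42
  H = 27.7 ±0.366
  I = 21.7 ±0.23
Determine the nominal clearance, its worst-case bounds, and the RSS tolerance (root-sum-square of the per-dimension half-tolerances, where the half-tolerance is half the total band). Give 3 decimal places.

Stack each dimension's contribution:
  +A: nom +28.900 → Σnom=28.900; wc +0.390/-0.493 → slack +0.390/-0.493; half-tol=0.442, Σhalf²=0.194922
  -B: nom -15.600 → Σnom=13.300; wc +0.060/-0.060 → slack +0.450/-0.553; half-tol=0.060, Σhalf²=0.198522
  -C: nom -43.600 → Σnom=-30.300; wc +0.320/-0.320 → slack +0.770/-0.873; half-tol=0.320, Σhalf²=0.300922
  -D: nom -28.800 → Σnom=-59.100; wc +0.477/-0.379 → slack +1.247/-1.252; half-tol=0.428, Σhalf²=0.484106
  -E: nom -46.900 → Σnom=-106.000; wc +0.460/-0.460 → slack +1.707/-1.712; half-tol=0.460, Σhalf²=0.695706
  -F: nom -16.800 → Σnom=-122.800; wc +0.200/-0.200 → slack +1.907/-1.912; half-tol=0.200, Σhalf²=0.735706
  -G: nom -14.800 → Σnom=-137.600; wc +0.420/-0.210 → slack +2.327/-2.122; half-tol=0.315, Σhalf²=0.834931
  +H: nom +27.700 → Σnom=-109.900; wc +0.366/-0.366 → slack +2.693/-2.488; half-tol=0.366, Σhalf²=0.968887
  +I: nom +21.700 → Σnom=-88.200; wc +0.230/-0.230 → slack +2.923/-2.718; half-tol=0.230, Σhalf²=1.021787
Nominal = -88.200. Worst-case = [-88.200 - 2.718, -88.200 + 2.923] = [-90.918, -85.277]. RSS = √1.021787 = 1.011.

nominal=-88.200 wc=[-90.918,-85.277] rss=1.011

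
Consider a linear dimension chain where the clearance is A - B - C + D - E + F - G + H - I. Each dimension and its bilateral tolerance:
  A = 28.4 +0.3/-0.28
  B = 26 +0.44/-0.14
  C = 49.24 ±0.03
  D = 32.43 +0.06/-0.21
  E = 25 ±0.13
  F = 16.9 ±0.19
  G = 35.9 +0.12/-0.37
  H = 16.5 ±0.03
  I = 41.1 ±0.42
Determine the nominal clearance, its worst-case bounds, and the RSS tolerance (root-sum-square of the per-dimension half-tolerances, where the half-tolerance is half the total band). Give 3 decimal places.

Stack each dimension's contribution:
  +A: nom +28.400 → Σnom=28.400; wc +0.300/-0.280 → slack +0.300/-0.280; half-tol=0.290, Σhalf²=0.084100
  -B: nom -26.000 → Σnom=2.400; wc +0.140/-0.440 → slack +0.440/-0.720; half-tol=0.290, Σhalf²=0.168200
  -C: nom -49.240 → Σnom=-46.840; wc +0.030/-0.030 → slack +0.470/-0.750; half-tol=0.030, Σhalf²=0.169100
  +D: nom +32.430 → Σnom=-14.410; wc +0.060/-0.210 → slack +0.530/-0.960; half-tol=0.135, Σhalf²=0.187325
  -E: nom -25.000 → Σnom=-39.410; wc +0.130/-0.130 → slack +0.660/-1.090; half-tol=0.130, Σhalf²=0.204225
  +F: nom +16.900 → Σnom=-22.510; wc +0.190/-0.190 → slack +0.850/-1.280; half-tol=0.190, Σhalf²=0.240325
  -G: nom -35.900 → Σnom=-58.410; wc +0.370/-0.120 → slack +1.220/-1.400; half-tol=0.245, Σhalf²=0.300350
  +H: nom +16.500 → Σnom=-41.910; wc +0.030/-0.030 → slack +1.250/-1.430; half-tol=0.030, Σhalf²=0.301250
  -I: nom -41.100 → Σnom=-83.010; wc +0.420/-0.420 → slack +1.670/-1.850; half-tol=0.420, Σhalf²=0.477650
Nominal = -83.010. Worst-case = [-83.010 - 1.850, -83.010 + 1.670] = [-84.860, -81.340]. RSS = √0.477650 = 0.691.

nominal=-83.010 wc=[-84.860,-81.340] rss=0.691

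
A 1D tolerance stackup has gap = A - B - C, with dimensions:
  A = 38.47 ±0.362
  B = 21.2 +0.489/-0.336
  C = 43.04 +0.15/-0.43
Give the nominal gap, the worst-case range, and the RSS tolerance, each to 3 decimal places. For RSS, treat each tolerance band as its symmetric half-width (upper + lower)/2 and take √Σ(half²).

Stack each dimension's contribution:
  +A: nom +38.470 → Σnom=38.470; wc +0.362/-0.362 → slack +0.362/-0.362; half-tol=0.362, Σhalf²=0.131044
  -B: nom -21.200 → Σnom=17.270; wc +0.336/-0.489 → slack +0.698/-0.851; half-tol=0.412, Σhalf²=0.301200
  -C: nom -43.040 → Σnom=-25.770; wc +0.430/-0.150 → slack +1.128/-1.001; half-tol=0.290, Σhalf²=0.385300
Nominal = -25.770. Worst-case = [-25.770 - 1.001, -25.770 + 1.128] = [-26.771, -24.642]. RSS = √0.385300 = 0.621.

nominal=-25.770 wc=[-26.771,-24.642] rss=0.621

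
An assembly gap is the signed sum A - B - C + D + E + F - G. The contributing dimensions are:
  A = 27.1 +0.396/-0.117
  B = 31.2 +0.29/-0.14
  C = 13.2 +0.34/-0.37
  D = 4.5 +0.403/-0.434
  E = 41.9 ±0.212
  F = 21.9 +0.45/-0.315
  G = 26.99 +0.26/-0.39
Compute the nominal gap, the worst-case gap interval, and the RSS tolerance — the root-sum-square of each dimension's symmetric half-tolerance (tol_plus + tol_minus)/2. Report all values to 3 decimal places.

Stack each dimension's contribution:
  +A: nom +27.100 → Σnom=27.100; wc +0.396/-0.117 → slack +0.396/-0.117; half-tol=0.257, Σhalf²=0.065792
  -B: nom -31.200 → Σnom=-4.100; wc +0.140/-0.290 → slack +0.536/-0.407; half-tol=0.215, Σhalf²=0.112017
  -C: nom -13.200 → Σnom=-17.300; wc +0.370/-0.340 → slack +0.906/-0.747; half-tol=0.355, Σhalf²=0.238042
  +D: nom +4.500 → Σnom=-12.800; wc +0.403/-0.434 → slack +1.309/-1.181; half-tol=0.418, Σhalf²=0.413184
  +E: nom +41.900 → Σnom=29.100; wc +0.212/-0.212 → slack +1.521/-1.393; half-tol=0.212, Σhalf²=0.458128
  +F: nom +21.900 → Σnom=51.000; wc +0.450/-0.315 → slack +1.971/-1.708; half-tol=0.383, Σhalf²=0.604435
  -G: nom -26.990 → Σnom=24.010; wc +0.390/-0.260 → slack +2.361/-1.968; half-tol=0.325, Σhalf²=0.710060
Nominal = 24.010. Worst-case = [24.010 - 1.968, 24.010 + 2.361] = [22.042, 26.371]. RSS = √0.710060 = 0.843.

nominal=24.010 wc=[22.042,26.371] rss=0.843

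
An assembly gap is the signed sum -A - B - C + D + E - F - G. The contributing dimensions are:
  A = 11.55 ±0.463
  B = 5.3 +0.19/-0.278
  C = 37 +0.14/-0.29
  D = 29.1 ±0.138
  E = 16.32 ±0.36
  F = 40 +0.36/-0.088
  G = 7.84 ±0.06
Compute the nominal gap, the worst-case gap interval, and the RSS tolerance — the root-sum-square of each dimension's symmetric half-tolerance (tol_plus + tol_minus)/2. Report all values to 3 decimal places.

nominal=-56.270 wc=[-57.981,-54.593] rss=0.720

Stack each dimension's contribution:
  -A: nom -11.550 → Σnom=-11.550; wc +0.463/-0.463 → slack +0.463/-0.463; half-tol=0.463, Σhalf²=0.214369
  -B: nom -5.300 → Σnom=-16.850; wc +0.278/-0.190 → slack +0.741/-0.653; half-tol=0.234, Σhalf²=0.269125
  -C: nom -37.000 → Σnom=-53.850; wc +0.290/-0.140 → slack +1.031/-0.793; half-tol=0.215, Σhalf²=0.315350
  +D: nom +29.100 → Σnom=-24.750; wc +0.138/-0.138 → slack +1.169/-0.931; half-tol=0.138, Σhalf²=0.334394
  +E: nom +16.320 → Σnom=-8.430; wc +0.360/-0.360 → slack +1.529/-1.291; half-tol=0.360, Σhalf²=0.463994
  -F: nom -40.000 → Σnom=-48.430; wc +0.088/-0.360 → slack +1.617/-1.651; half-tol=0.224, Σhalf²=0.514170
  -G: nom -7.840 → Σnom=-56.270; wc +0.060/-0.060 → slack +1.677/-1.711; half-tol=0.060, Σhalf²=0.517770
Nominal = -56.270. Worst-case = [-56.270 - 1.711, -56.270 + 1.677] = [-57.981, -54.593]. RSS = √0.517770 = 0.720.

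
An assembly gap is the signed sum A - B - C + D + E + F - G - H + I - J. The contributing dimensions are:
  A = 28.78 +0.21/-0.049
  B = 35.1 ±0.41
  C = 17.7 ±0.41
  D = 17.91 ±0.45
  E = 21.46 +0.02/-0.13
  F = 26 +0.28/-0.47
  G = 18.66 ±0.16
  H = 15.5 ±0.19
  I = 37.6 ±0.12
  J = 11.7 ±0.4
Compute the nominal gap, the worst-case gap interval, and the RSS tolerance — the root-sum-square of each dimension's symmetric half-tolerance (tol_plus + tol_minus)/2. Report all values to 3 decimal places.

nominal=33.090 wc=[30.301,35.740] rss=0.968

Stack each dimension's contribution:
  +A: nom +28.780 → Σnom=28.780; wc +0.210/-0.049 → slack +0.210/-0.049; half-tol=0.130, Σhalf²=0.016770
  -B: nom -35.100 → Σnom=-6.320; wc +0.410/-0.410 → slack +0.620/-0.459; half-tol=0.410, Σhalf²=0.184870
  -C: nom -17.700 → Σnom=-24.020; wc +0.410/-0.410 → slack +1.030/-0.869; half-tol=0.410, Σhalf²=0.352970
  +D: nom +17.910 → Σnom=-6.110; wc +0.450/-0.450 → slack +1.480/-1.319; half-tol=0.450, Σhalf²=0.555470
  +E: nom +21.460 → Σnom=15.350; wc +0.020/-0.130 → slack +1.500/-1.449; half-tol=0.075, Σhalf²=0.561095
  +F: nom +26.000 → Σnom=41.350; wc +0.280/-0.470 → slack +1.780/-1.919; half-tol=0.375, Σhalf²=0.701720
  -G: nom -18.660 → Σnom=22.690; wc +0.160/-0.160 → slack +1.940/-2.079; half-tol=0.160, Σhalf²=0.727320
  -H: nom -15.500 → Σnom=7.190; wc +0.190/-0.190 → slack +2.130/-2.269; half-tol=0.190, Σhalf²=0.763420
  +I: nom +37.600 → Σnom=44.790; wc +0.120/-0.120 → slack +2.250/-2.389; half-tol=0.120, Σhalf²=0.777820
  -J: nom -11.700 → Σnom=33.090; wc +0.400/-0.400 → slack +2.650/-2.789; half-tol=0.400, Σhalf²=0.937820
Nominal = 33.090. Worst-case = [33.090 - 2.789, 33.090 + 2.650] = [30.301, 35.740]. RSS = √0.937820 = 0.968.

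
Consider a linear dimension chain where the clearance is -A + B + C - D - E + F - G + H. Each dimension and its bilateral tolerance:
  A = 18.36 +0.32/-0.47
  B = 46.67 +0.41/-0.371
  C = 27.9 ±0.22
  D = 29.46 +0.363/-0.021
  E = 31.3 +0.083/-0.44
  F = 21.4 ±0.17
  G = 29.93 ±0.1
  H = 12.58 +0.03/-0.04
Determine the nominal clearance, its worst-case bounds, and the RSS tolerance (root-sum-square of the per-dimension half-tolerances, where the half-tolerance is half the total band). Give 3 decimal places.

nominal=-0.500 wc=[-2.167,1.361] rss=0.709

Stack each dimension's contribution:
  -A: nom -18.360 → Σnom=-18.360; wc +0.470/-0.320 → slack +0.470/-0.320; half-tol=0.395, Σhalf²=0.156025
  +B: nom +46.670 → Σnom=28.310; wc +0.410/-0.371 → slack +0.880/-0.691; half-tol=0.390, Σhalf²=0.308515
  +C: nom +27.900 → Σnom=56.210; wc +0.220/-0.220 → slack +1.100/-0.911; half-tol=0.220, Σhalf²=0.356915
  -D: nom -29.460 → Σnom=26.750; wc +0.021/-0.363 → slack +1.121/-1.274; half-tol=0.192, Σhalf²=0.393779
  -E: nom -31.300 → Σnom=-4.550; wc +0.440/-0.083 → slack +1.561/-1.357; half-tol=0.262, Σhalf²=0.462162
  +F: nom +21.400 → Σnom=16.850; wc +0.170/-0.170 → slack +1.731/-1.527; half-tol=0.170, Σhalf²=0.491061
  -G: nom -29.930 → Σnom=-13.080; wc +0.100/-0.100 → slack +1.831/-1.627; half-tol=0.100, Σhalf²=0.501061
  +H: nom +12.580 → Σnom=-0.500; wc +0.030/-0.040 → slack +1.861/-1.667; half-tol=0.035, Σhalf²=0.502286
Nominal = -0.500. Worst-case = [-0.500 - 1.667, -0.500 + 1.861] = [-2.167, 1.361]. RSS = √0.502286 = 0.709.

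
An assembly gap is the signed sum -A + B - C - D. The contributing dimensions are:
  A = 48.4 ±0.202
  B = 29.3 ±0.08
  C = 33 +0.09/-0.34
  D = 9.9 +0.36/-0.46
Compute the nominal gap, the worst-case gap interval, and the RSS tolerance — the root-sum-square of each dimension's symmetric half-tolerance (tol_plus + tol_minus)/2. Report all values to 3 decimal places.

Stack each dimension's contribution:
  -A: nom -48.400 → Σnom=-48.400; wc +0.202/-0.202 → slack +0.202/-0.202; half-tol=0.202, Σhalf²=0.040804
  +B: nom +29.300 → Σnom=-19.100; wc +0.080/-0.080 → slack +0.282/-0.282; half-tol=0.080, Σhalf²=0.047204
  -C: nom -33.000 → Σnom=-52.100; wc +0.340/-0.090 → slack +0.622/-0.372; half-tol=0.215, Σhalf²=0.093429
  -D: nom -9.900 → Σnom=-62.000; wc +0.460/-0.360 → slack +1.082/-0.732; half-tol=0.410, Σhalf²=0.261529
Nominal = -62.000. Worst-case = [-62.000 - 0.732, -62.000 + 1.082] = [-62.732, -60.918]. RSS = √0.261529 = 0.511.

nominal=-62.000 wc=[-62.732,-60.918] rss=0.511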